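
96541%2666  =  565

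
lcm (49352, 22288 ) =690928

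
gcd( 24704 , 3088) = 3088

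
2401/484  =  2401/484 = 4.96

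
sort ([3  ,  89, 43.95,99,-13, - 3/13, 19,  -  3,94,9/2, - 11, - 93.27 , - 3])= [-93.27,-13,-11, - 3,-3, - 3/13, 3,9/2 , 19, 43.95,89,94, 99]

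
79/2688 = 79/2688 =0.03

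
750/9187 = 750/9187 = 0.08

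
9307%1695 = 832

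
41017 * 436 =17883412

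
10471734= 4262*2457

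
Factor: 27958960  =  2^4*5^1*137^1*2551^1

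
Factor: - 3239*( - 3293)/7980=2^( - 2) * 3^(  -  1)*5^( - 1 )*7^( - 1 )*19^(  -  1 )*37^1*41^1*79^1*89^1 = 10666027/7980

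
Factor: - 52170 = - 2^1*3^1*5^1 * 37^1*47^1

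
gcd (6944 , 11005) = 31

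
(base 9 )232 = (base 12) 13B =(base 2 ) 10111111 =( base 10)191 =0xBF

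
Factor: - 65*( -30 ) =1950  =  2^1*3^1*5^2*13^1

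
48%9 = 3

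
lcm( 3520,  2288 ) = 45760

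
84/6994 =42/3497 = 0.01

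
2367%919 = 529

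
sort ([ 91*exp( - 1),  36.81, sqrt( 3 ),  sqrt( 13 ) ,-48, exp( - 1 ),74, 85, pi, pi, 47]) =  [ - 48,exp( - 1 ), sqrt( 3),pi,pi,sqrt(13), 91*exp(-1 ),36.81, 47, 74, 85 ]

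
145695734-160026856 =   -  14331122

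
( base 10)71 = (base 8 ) 107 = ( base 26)2J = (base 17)43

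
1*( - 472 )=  - 472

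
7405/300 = 1481/60 = 24.68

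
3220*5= 16100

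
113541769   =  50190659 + 63351110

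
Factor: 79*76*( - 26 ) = - 2^3*13^1*19^1*79^1 = - 156104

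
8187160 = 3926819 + 4260341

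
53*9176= 486328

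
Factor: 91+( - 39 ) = 2^2*13^1 = 52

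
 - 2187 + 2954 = 767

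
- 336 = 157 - 493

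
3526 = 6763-3237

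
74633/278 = 268 + 129/278 = 268.46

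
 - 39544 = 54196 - 93740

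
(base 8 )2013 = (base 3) 1102100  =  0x40B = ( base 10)1035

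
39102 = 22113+16989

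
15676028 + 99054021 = 114730049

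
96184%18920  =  1584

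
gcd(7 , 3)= 1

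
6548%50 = 48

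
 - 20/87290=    - 2/8729 = - 0.00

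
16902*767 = 12963834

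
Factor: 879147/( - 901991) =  - 3^3*23^( - 1 )*32561^1*39217^( - 1)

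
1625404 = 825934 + 799470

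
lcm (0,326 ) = 0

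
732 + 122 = 854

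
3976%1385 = 1206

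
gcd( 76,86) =2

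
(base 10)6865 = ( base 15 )207A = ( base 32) 6MH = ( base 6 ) 51441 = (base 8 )15321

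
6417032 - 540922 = 5876110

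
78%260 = 78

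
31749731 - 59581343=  -27831612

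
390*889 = 346710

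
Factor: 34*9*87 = 2^1*3^3*17^1*29^1  =  26622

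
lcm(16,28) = 112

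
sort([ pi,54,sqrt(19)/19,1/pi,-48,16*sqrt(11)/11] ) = [-48, sqrt ( 19)/19,1/pi, pi,16*sqrt(11) /11,54]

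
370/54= 6+23/27  =  6.85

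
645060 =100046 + 545014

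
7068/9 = 2356/3 = 785.33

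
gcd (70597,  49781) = 1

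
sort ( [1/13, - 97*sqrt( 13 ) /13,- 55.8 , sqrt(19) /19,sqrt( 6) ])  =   [-55.8, - 97* sqrt( 13)/13,1/13,sqrt(19)/19, sqrt( 6)]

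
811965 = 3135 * 259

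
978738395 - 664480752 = 314257643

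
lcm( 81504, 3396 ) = 81504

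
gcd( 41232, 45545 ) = 1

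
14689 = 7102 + 7587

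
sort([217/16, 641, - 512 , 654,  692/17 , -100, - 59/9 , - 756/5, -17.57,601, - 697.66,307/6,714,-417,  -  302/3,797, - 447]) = [ - 697.66,-512, - 447,-417 , - 756/5 , - 302/3, - 100, - 17.57, - 59/9,  217/16,692/17,  307/6,601 , 641  ,  654,714,797 ]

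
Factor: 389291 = 7^1 *19^1*2927^1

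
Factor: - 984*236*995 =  - 231062880 = - 2^5*3^1*5^1*41^1*59^1 * 199^1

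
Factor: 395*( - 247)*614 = - 2^1*5^1*13^1*19^1*79^1*307^1= -59904910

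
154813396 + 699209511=854022907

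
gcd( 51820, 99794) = 2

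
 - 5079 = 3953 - 9032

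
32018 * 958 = 30673244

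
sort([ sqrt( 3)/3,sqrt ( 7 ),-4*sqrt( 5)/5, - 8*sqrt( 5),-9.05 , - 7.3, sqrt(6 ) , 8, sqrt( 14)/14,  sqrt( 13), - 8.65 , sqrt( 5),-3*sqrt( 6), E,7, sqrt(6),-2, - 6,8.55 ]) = [-8*sqrt( 5),-9.05 ,-8.65, - 3*sqrt (6), - 7.3, - 6, -2, - 4*sqrt( 5)/5,sqrt( 14)/14, sqrt(3)/3,sqrt(5), sqrt( 6), sqrt ( 6),sqrt( 7),E, sqrt( 13), 7,8,  8.55 ] 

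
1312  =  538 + 774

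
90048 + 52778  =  142826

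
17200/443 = 38+366/443 = 38.83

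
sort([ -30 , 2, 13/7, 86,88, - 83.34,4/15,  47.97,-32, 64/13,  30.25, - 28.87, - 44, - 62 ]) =[ - 83.34, - 62, - 44, - 32, - 30,-28.87,4/15,13/7,2, 64/13, 30.25, 47.97, 86, 88 ]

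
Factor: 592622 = 2^1*199^1*1489^1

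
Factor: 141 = 3^1*47^1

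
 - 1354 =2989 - 4343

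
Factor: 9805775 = 5^2*7^1*137^1*409^1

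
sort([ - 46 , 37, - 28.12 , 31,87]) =[ - 46,-28.12, 31 , 37, 87 ] 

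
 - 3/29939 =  - 1 + 29936/29939 = - 0.00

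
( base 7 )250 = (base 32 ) 45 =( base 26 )53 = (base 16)85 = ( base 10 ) 133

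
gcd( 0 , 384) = 384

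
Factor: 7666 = 2^1* 3833^1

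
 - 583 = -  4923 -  - 4340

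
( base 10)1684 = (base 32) 1KK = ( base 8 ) 3224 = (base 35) 1D4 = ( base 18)53A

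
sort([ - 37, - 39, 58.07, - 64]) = [ - 64, - 39, - 37, 58.07 ]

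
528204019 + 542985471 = 1071189490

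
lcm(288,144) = 288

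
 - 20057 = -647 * 31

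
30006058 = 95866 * 313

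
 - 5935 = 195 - 6130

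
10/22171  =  10/22171 = 0.00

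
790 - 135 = 655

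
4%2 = 0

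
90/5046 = 15/841 = 0.02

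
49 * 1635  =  80115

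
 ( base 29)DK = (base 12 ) 291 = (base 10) 397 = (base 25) FM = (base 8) 615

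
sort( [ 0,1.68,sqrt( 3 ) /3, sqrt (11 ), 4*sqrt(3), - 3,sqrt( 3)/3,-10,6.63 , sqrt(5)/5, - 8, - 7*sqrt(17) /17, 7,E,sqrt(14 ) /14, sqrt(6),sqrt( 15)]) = [ - 10, - 8,  -  3,-7*sqrt( 17 )/17,0,sqrt( 14)/14, sqrt( 5)/5, sqrt( 3 ) /3,sqrt(3 )/3,1.68,sqrt(6),E,sqrt( 11), sqrt( 15 ),6.63 , 4*sqrt( 3),7] 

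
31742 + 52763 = 84505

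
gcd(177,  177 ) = 177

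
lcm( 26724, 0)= 0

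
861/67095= 41/3195 = 0.01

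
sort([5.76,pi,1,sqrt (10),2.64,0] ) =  [ 0,1,2.64,pi,sqrt( 10) , 5.76] 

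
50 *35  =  1750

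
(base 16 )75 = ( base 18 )69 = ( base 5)432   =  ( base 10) 117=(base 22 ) 57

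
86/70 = 1 + 8/35 = 1.23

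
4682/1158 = 2341/579 = 4.04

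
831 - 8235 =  - 7404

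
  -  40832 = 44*( - 928) 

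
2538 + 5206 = 7744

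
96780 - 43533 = 53247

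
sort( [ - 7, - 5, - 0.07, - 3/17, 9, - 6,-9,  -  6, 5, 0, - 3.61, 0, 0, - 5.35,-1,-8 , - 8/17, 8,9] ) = [  -  9, - 8,  -  7, - 6, - 6, - 5.35, - 5, - 3.61, - 1 , - 8/17, - 3/17, - 0.07,0, 0, 0, 5, 8,9, 9 ] 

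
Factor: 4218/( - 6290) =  - 3^1* 5^( - 1 )*17^( - 1 )*19^1  =  - 57/85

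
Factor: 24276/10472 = 51/22 =2^( - 1)*3^1*11^( - 1 )*17^1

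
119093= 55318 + 63775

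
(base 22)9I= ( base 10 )216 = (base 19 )B7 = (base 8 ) 330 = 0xd8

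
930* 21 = 19530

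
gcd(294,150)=6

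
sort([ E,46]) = [ E, 46]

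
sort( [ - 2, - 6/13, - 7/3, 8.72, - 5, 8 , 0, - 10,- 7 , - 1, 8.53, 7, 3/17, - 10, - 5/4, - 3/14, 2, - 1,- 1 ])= [ - 10, - 10, - 7, - 5,- 7/3, - 2, - 5/4, - 1, - 1,-1, -6/13, - 3/14, 0, 3/17 , 2, 7,8, 8.53, 8.72]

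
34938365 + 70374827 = 105313192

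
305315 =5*61063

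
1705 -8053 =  - 6348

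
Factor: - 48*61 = -2928 = -2^4*3^1*61^1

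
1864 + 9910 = 11774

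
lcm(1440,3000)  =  36000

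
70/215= 14/43 = 0.33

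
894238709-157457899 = 736780810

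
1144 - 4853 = - 3709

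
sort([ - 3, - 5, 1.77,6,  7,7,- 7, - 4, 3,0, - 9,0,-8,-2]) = [ - 9, - 8, - 7, - 5, - 4, - 3,-2, 0, 0,1.77,  3, 6 , 7 , 7 ]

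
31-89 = - 58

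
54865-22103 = 32762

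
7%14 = 7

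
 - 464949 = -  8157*57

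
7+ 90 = 97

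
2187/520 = 4 + 107/520 = 4.21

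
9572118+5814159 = 15386277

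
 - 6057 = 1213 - 7270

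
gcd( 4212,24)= 12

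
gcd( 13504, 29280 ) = 32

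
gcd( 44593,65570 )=1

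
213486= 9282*23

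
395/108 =3 + 71/108= 3.66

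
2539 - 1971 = 568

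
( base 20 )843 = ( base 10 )3283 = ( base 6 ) 23111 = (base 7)12400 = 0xcd3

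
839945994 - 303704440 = 536241554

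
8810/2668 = 3 + 403/1334 = 3.30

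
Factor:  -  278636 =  - 2^2*41^1*1699^1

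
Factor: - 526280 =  - 2^3*5^1*59^1*223^1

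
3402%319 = 212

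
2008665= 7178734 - 5170069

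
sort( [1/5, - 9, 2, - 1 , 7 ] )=[ - 9, - 1,1/5, 2,  7]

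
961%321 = 319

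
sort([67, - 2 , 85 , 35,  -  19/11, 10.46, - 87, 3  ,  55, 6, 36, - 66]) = [ - 87, - 66,-2,-19/11, 3,6, 10.46,  35, 36, 55,67,85]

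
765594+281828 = 1047422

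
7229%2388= 65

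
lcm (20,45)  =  180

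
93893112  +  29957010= 123850122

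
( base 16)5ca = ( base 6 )10510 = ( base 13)8A0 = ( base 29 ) 1M3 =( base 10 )1482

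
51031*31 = 1581961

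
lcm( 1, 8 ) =8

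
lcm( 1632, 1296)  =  44064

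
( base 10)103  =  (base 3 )10211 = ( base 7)205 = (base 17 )61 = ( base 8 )147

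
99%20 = 19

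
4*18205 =72820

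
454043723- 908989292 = -454945569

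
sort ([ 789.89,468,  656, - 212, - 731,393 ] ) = [ - 731, - 212,  393,468, 656, 789.89]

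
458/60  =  7 + 19/30 = 7.63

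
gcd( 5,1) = 1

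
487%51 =28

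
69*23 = 1587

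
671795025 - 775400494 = - 103605469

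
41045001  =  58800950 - 17755949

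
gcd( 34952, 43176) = 2056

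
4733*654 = 3095382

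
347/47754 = 347/47754 = 0.01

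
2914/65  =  2914/65 = 44.83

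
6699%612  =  579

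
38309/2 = 38309/2 =19154.50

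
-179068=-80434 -98634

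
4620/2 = 2310= 2310.00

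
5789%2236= 1317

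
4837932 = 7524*643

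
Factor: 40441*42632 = 2^3*37^1*73^2*1093^1 = 1724080712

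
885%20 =5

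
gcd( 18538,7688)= 62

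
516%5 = 1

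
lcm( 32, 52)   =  416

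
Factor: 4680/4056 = 3^1*5^1*13^ ( - 1) = 15/13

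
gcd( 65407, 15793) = 1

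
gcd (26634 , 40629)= 3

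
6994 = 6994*1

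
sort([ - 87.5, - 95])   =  [ - 95,-87.5]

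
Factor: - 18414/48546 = -11^1*29^(-1) = - 11/29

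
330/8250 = 1/25=0.04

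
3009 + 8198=11207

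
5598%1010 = 548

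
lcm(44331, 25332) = 177324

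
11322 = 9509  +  1813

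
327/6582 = 109/2194 = 0.05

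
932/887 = 932/887 = 1.05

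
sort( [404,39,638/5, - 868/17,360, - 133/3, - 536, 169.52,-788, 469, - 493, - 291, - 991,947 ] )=[ - 991, - 788, - 536  , - 493, - 291,  -  868/17, - 133/3, 39,638/5,169.52,  360, 404,469 , 947] 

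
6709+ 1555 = 8264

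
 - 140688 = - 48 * 2931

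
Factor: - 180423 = - 3^2*20047^1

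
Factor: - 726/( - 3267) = 2/9 = 2^1*3^( - 2)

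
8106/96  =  1351/16   =  84.44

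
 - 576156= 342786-918942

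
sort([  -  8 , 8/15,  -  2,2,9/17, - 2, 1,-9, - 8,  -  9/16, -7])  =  [-9, - 8, - 8, - 7, - 2, - 2, -9/16,  9/17, 8/15,1,2 ]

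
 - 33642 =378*(-89 ) 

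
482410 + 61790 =544200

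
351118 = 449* 782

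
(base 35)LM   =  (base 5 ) 11012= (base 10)757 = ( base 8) 1365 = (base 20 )1HH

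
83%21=20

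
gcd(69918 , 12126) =258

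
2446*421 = 1029766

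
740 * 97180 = 71913200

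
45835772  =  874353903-828518131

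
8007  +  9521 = 17528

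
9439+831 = 10270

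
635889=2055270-1419381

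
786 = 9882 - 9096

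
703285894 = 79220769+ 624065125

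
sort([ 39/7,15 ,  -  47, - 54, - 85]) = [ - 85, - 54,-47,39/7, 15]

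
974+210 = 1184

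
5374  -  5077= 297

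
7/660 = 7/660 = 0.01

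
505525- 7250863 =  - 6745338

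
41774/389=41774/389=107.39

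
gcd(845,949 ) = 13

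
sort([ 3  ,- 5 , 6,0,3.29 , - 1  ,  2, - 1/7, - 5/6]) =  [ - 5 , - 1, - 5/6, - 1/7,0,2, 3 , 3.29,  6]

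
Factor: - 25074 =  - 2^1*3^2*7^1*199^1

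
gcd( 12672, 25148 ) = 4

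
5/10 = 1/2= 0.50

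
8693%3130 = 2433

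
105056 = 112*938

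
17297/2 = 17297/2 = 8648.50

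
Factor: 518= 2^1 * 7^1*37^1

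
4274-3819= 455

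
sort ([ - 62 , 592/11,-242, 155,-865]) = [ -865, - 242, - 62, 592/11,  155 ] 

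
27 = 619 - 592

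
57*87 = 4959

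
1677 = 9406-7729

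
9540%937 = 170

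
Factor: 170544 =2^4*3^1*11^1*17^1*19^1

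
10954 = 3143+7811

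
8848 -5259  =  3589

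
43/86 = 1/2 = 0.50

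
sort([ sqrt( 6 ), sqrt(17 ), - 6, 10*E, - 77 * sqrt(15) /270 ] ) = [  -  6, - 77*sqrt( 15) /270, sqrt(  6),  sqrt(17), 10  *  E]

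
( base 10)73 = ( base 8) 111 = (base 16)49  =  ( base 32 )29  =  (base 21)3A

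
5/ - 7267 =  - 5/7267 = - 0.00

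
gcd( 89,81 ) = 1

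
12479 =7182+5297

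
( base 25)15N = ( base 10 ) 773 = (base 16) 305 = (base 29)qj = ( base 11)643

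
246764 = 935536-688772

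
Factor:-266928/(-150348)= 2^2*11^ (-1)*17^(  -  1)*83^1= 332/187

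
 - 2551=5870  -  8421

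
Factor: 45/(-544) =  - 2^ ( - 5 ) * 3^2*5^1*17^( - 1)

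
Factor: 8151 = 3^1*11^1*13^1*19^1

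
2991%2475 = 516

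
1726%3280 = 1726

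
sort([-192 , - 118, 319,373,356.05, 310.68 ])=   [-192, - 118,310.68,319,356.05,373] 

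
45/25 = 1 + 4/5 = 1.80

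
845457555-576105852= 269351703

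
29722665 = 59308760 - 29586095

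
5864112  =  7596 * 772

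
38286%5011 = 3209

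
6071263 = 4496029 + 1575234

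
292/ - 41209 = - 1 + 40917/41209= - 0.01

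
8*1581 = 12648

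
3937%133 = 80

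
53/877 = 53/877 = 0.06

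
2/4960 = 1/2480 = 0.00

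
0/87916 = 0 =0.00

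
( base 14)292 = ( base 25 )KK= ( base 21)13G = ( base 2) 1000001000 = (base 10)520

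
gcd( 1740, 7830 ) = 870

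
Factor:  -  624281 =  - 7^1 * 101^1 * 883^1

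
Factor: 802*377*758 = 229184332=2^2*13^1*29^1*379^1*401^1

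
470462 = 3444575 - 2974113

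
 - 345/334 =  - 2 + 323/334 = - 1.03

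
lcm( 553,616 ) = 48664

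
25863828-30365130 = -4501302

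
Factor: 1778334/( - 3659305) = - 2^1 * 3^1*5^(-1)*13^( - 1 ) * 19^( - 1) * 41^1 *2963^( - 1)*7229^1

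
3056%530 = 406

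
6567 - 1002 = 5565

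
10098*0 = 0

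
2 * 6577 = 13154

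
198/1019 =198/1019 = 0.19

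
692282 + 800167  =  1492449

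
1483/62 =23 + 57/62 = 23.92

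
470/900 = 47/90=0.52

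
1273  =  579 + 694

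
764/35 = 764/35= 21.83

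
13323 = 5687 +7636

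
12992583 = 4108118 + 8884465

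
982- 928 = 54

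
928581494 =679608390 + 248973104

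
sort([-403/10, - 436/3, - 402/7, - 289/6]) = [ - 436/3, - 402/7,  -  289/6, - 403/10 ] 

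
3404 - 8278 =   -  4874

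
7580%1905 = 1865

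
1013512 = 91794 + 921718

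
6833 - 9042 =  - 2209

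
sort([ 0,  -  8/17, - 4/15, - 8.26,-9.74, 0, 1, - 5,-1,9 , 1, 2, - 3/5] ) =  [  -  9.74, - 8.26, - 5, - 1 , - 3/5, - 8/17, - 4/15,0, 0, 1 , 1,  2 , 9] 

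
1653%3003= 1653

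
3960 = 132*30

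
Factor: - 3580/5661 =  - 2^2 * 3^( - 2)*5^1 * 17^( - 1)*37^ ( - 1)*179^1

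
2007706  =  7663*262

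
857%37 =6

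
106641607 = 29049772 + 77591835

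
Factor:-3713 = - 47^1 * 79^1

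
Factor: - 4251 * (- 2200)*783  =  7322772600 = 2^3*3^4*5^2 *11^1*13^1*29^1*109^1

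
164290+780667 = 944957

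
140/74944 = 35/18736 = 0.00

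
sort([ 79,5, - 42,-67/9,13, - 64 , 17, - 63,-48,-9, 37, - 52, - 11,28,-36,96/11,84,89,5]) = [  -  64,-63,-52, - 48,-42, - 36, - 11, - 9, - 67/9 , 5,5,96/11, 13,17,28,37,79, 84, 89 ]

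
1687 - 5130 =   -  3443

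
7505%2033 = 1406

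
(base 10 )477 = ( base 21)11F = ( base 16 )1dd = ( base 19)162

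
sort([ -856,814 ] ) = [-856, 814]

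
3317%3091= 226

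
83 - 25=58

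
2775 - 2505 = 270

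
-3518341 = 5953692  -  9472033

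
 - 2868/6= -478=   - 478.00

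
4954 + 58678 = 63632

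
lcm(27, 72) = 216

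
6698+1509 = 8207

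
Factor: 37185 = 3^1 * 5^1*37^1*67^1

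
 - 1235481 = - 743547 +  - 491934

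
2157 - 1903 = 254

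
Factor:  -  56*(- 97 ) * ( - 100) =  - 2^5*5^2*7^1*97^1 = - 543200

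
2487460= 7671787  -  5184327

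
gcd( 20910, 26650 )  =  410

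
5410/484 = 2705/242 = 11.18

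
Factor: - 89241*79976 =-2^3*3^1*13^1*151^1*197^1 * 769^1 =-  7137138216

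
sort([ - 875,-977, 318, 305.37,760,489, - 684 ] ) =[ - 977  , - 875, - 684, 305.37,318 , 489, 760 ] 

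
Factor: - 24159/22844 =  - 2^( - 2)*3^1*5711^ (- 1 )* 8053^1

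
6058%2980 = 98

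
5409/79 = 68 + 37/79 = 68.47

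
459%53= 35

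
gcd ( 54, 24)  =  6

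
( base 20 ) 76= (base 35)46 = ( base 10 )146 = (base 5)1041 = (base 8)222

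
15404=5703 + 9701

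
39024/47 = 39024/47 = 830.30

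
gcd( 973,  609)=7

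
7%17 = 7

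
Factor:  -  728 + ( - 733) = -3^1*487^1 = - 1461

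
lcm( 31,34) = 1054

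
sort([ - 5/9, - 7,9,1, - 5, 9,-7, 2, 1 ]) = [-7,-7 ,-5, - 5/9, 1 , 1, 2,9, 9 ]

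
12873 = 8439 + 4434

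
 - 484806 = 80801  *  ( - 6) 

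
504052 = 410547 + 93505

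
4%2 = 0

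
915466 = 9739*94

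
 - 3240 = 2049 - 5289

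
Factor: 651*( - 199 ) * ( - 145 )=3^1 * 5^1*7^1*29^1*31^1*199^1 = 18784605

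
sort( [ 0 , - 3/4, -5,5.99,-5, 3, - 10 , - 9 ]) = [ - 10, - 9, - 5 , - 5, - 3/4, 0, 3,5.99] 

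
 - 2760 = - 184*15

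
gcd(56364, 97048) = 28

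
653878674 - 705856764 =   -  51978090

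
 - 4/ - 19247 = 4/19247 = 0.00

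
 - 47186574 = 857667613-904854187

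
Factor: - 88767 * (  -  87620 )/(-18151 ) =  -1111109220/2593 = -2^2* 3^2*5^1 *13^1*337^1*1409^1 * 2593^(-1 )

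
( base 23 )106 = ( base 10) 535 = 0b1000010111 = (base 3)201211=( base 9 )654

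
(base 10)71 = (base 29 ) 2d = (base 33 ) 25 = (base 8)107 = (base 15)4B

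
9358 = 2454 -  - 6904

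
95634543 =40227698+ 55406845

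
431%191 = 49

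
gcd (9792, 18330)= 6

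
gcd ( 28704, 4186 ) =598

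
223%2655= 223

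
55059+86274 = 141333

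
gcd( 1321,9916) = 1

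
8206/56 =146+ 15/28 = 146.54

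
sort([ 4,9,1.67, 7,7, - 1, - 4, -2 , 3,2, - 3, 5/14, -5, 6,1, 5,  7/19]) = [ - 5,  -  4, - 3, - 2,-1, 5/14, 7/19, 1 , 1.67,2,3,4, 5,6, 7,7,9]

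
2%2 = 0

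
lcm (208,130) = 1040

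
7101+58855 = 65956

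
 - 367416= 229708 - 597124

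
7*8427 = 58989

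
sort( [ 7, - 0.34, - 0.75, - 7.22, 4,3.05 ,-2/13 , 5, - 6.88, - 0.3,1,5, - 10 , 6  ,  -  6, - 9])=[ - 10, - 9, - 7.22 ,- 6.88, -6 , - 0.75, - 0.34,-0.3, - 2/13,1,  3.05,4, 5, 5,6,7]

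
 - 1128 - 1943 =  - 3071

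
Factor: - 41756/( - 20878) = 2^1 = 2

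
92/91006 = 46/45503  =  0.00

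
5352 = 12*446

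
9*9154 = 82386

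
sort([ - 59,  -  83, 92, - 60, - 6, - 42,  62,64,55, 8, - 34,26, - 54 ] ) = [ - 83, - 60, - 59,  -  54, - 42, - 34, - 6,8,26, 55,62,  64, 92]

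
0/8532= 0=0.00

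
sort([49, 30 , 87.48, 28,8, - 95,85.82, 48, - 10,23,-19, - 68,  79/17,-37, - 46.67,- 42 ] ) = [ - 95,-68, - 46.67, - 42, - 37, - 19,-10,  79/17,8,23,  28, 30,48, 49,  85.82,87.48]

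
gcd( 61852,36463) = 7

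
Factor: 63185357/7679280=2^( - 4 )*3^( - 1)*5^(-1 ) *7^(-2)*653^( - 1)*63185357^1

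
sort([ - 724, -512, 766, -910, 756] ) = [ - 910, - 724, - 512, 756 , 766]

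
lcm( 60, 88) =1320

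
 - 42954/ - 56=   21477/28 = 767.04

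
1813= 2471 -658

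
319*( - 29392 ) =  -9376048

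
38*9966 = 378708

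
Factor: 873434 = 2^1*436717^1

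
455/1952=455/1952 = 0.23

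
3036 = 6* 506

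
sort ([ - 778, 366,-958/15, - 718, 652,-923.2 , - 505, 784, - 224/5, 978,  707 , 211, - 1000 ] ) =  [ - 1000, - 923.2,-778, - 718, - 505,-958/15, - 224/5 , 211,366,  652,  707,  784, 978]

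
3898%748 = 158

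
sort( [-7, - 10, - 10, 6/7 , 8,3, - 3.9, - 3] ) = [ - 10, - 10, - 7, - 3.9, - 3,  6/7,3,8]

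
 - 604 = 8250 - 8854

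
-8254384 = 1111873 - 9366257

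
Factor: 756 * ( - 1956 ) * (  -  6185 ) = 2^4 * 3^4*5^1 * 7^1*163^1 * 1237^1 = 9145982160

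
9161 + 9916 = 19077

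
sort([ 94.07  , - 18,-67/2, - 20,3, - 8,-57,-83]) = [ - 83, - 57, - 67/2, - 20,-18, - 8, 3,94.07 ] 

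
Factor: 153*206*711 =22409298  =  2^1*3^4*17^1* 79^1*103^1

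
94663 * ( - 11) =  - 1041293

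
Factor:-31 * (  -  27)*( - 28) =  - 2^2*3^3*7^1 * 31^1  =  -23436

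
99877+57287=157164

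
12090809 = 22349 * 541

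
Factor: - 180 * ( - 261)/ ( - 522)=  - 90  =  - 2^1*3^2 *5^1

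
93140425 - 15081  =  93125344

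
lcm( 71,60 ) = 4260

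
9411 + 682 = 10093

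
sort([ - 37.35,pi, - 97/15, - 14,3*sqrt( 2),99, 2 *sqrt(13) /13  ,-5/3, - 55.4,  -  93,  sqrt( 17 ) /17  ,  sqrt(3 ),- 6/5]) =[ - 93, - 55.4,-37.35, - 14, - 97/15, - 5/3 , - 6/5, sqrt(17 ) /17, 2*sqrt(13 ) /13 , sqrt( 3 ),pi,3 * sqrt(2),99]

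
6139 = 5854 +285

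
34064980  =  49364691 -15299711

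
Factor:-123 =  -3^1*41^1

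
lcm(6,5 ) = 30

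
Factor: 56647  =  37^1 * 1531^1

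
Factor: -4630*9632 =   -  44596160 = - 2^6*5^1 * 7^1 * 43^1*463^1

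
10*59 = 590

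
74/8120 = 37/4060= 0.01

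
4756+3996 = 8752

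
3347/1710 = 3347/1710 = 1.96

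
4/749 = 4/749= 0.01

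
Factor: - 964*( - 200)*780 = 150384000=2^7 *3^1*5^3*13^1*241^1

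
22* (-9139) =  - 201058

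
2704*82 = 221728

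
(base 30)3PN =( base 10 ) 3473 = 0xd91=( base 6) 24025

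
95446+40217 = 135663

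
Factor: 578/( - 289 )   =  - 2^1 = - 2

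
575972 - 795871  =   - 219899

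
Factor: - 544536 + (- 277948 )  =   - 822484=-  2^2*13^1*15817^1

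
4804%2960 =1844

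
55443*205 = 11365815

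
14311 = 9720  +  4591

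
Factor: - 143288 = -2^3*17911^1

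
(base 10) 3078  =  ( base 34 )2mi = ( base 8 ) 6006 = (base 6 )22130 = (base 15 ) DA3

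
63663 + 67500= 131163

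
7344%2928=1488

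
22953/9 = 2550 + 1/3 = 2550.33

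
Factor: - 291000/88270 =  - 300/91 =- 2^2 * 3^1 *5^2*7^( - 1 )*13^( - 1)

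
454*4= 1816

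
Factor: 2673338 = 2^1 * 19^1*70351^1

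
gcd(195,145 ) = 5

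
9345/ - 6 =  -1558 + 1/2 = -1557.50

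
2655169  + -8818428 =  - 6163259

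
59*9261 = 546399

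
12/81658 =6/40829 = 0.00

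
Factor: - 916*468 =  - 2^4*3^2*13^1*229^1   =  -428688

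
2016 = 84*24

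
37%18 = 1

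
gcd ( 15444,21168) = 108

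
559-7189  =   - 6630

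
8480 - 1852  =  6628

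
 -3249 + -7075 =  - 10324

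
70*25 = 1750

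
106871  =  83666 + 23205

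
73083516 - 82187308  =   - 9103792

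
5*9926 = 49630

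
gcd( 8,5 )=1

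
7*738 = 5166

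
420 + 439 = 859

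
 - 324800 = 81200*( - 4)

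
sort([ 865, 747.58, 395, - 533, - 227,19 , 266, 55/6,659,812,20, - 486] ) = [-533, - 486, - 227,55/6, 19,20 , 266,395,  659, 747.58, 812,865 ] 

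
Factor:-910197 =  - 3^4*17^1 *661^1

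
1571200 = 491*3200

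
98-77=21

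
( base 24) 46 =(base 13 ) 7B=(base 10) 102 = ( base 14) 74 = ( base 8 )146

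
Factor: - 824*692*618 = -2^6*3^1*103^2 * 173^1 = - 352388544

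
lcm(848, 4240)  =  4240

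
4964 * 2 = 9928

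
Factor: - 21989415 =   -  3^1*5^1*7^1*17^1*97^1*127^1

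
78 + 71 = 149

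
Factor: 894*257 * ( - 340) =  - 78117720=- 2^3 *3^1 * 5^1*17^1*149^1 * 257^1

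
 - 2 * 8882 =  - 17764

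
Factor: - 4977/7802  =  -2^( - 1)*3^2  *  7^1* 47^( -1 ) *79^1*83^( - 1) 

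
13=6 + 7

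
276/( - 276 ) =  - 1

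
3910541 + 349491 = 4260032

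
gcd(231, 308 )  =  77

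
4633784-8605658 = -3971874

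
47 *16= 752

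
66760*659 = 43994840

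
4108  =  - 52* (-79)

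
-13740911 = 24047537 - 37788448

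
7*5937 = 41559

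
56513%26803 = 2907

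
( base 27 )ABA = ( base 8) 16655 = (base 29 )90s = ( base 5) 220342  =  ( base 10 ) 7597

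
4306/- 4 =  - 1077 + 1/2 = - 1076.50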